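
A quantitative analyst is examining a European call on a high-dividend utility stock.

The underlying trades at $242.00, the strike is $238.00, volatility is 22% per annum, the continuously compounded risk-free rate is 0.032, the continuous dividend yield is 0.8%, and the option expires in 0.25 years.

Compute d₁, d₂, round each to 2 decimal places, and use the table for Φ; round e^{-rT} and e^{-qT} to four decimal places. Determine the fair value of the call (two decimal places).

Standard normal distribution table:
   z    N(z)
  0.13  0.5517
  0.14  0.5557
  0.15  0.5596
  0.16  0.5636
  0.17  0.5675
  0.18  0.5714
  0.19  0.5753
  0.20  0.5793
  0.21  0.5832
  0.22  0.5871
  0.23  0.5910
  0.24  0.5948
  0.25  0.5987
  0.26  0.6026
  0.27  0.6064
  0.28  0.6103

$13.42

T = 0.25;  σ√T = 0.1100
d₁ = [ln(242/238) + (0.032 − 0.008 + 0.22²/2)·0.25] / 0.1100 = [0.0167 + 0.0120] / 0.1100 = 0.2611 ≈ 0.26
d₂ = d₁ − σ√T = 0.2611 − 0.1100 = 0.1511 ≈ 0.15
exp(−qT) = exp(−0.008·0.25) = 0.9980;  exp(−rT) = exp(−0.032·0.25) = 0.9920
N(d₁) = N(0.26) = 0.6026;  N(d₂) = N(0.15) = 0.5596
C = 242·0.9980·0.6026 − 238·0.9920·0.5596 = 145.5375 − 132.1193 = 13.4182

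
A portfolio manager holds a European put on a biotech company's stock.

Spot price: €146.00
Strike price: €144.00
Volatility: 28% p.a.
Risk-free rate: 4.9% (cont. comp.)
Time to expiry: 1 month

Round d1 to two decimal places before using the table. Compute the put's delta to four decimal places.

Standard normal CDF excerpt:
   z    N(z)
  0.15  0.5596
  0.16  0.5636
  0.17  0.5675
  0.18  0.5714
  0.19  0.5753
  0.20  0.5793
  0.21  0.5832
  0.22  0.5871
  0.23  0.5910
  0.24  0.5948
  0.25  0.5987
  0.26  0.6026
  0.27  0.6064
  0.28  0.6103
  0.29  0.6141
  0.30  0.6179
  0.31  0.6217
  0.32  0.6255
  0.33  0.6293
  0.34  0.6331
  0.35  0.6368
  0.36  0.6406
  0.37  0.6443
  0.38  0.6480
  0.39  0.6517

-0.3974

σ√T = 0.28 × 0.2887 = 0.0808
d₁ = [ln(146/144) + (0.049 + 0.28²/2)·0.08333] / 0.0808 = [0.0138 + 0.0073] / 0.0808 = 0.2616 ≈ 0.26
N(d₁) = N(0.26) = 0.6026
Δ_put = N(d₁) − 1 = 0.6026 − 1 = -0.3974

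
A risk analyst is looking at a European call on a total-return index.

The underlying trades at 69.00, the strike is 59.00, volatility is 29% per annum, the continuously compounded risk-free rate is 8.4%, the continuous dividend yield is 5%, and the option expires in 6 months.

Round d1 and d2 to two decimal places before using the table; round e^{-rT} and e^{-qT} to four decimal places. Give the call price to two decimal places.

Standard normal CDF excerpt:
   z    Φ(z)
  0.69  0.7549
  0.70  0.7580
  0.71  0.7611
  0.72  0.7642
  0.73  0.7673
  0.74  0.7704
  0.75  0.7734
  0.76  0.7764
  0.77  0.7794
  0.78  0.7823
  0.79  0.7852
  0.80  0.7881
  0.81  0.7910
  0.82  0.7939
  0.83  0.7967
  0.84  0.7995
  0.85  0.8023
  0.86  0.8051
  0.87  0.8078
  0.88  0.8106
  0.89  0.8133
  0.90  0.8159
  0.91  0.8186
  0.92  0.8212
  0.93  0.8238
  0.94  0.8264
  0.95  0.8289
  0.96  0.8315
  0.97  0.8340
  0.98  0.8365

σ√T = 0.29·√0.5 = 0.2051
d₁ = [ln(69/59) + (0.084 − 0.05 + ½·0.29²)·0.5] / (σ√T) = (0.1566 + 0.0380) / 0.2051 = 0.9490 which rounds to 0.95
d₂ = 0.9490 − 0.2051 = 0.7439 which rounds to 0.74
exp(−qT) = exp(−0.05·0.5) = 0.9753;  exp(−rT) = exp(−0.084·0.5) = 0.9589
N(d₁) = N(0.95) = 0.8289;  N(d₂) = N(0.74) = 0.7704
C = 69·0.9753·0.8289 − 59·0.9589·0.7704 = 55.7814 − 43.5855 = 12.1959

12.20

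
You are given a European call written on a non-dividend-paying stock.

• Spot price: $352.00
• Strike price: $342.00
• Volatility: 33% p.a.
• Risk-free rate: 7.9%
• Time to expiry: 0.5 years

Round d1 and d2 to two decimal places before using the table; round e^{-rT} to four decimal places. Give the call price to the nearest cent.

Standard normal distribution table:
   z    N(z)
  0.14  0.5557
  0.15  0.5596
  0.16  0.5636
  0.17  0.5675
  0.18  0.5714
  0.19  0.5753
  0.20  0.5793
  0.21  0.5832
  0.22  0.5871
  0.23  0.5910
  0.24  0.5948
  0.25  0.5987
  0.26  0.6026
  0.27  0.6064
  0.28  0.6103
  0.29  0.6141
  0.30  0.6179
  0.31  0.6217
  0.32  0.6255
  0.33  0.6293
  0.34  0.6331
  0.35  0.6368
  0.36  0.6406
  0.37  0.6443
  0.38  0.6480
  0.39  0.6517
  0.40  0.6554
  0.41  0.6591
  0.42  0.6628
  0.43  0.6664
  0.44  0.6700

$44.15

T = 0.5;  σ√T = 0.2333
d₁ = [ln(352/342) + (0.079 + 0.33²/2)·0.5] / 0.2333 = [0.0288 + 0.0667] / 0.2333 = 0.4095 → 0.41
d₂ = d₁ − σ√T = 0.4095 − 0.2333 = 0.1761 → 0.18
exp(−rT) = exp(−0.079·0.5) = 0.9613
N(d₁) = N(0.41) = 0.6591;  N(d₂) = N(0.18) = 0.5714
C = 352·0.6591 − 342·0.9613·0.5714 = 232.0032 − 187.8561 = 44.1471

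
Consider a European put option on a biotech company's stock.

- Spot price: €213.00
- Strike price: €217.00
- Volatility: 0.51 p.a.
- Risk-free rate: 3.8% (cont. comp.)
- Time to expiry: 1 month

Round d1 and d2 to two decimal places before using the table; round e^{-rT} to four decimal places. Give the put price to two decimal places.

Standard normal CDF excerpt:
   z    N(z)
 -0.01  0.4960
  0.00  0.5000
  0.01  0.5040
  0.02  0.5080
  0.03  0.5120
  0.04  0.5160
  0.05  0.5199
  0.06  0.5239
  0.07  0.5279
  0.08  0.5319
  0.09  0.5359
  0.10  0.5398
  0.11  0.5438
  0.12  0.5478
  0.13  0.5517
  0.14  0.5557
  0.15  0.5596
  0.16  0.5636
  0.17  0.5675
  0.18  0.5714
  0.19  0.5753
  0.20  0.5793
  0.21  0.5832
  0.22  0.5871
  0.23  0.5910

€14.54

T = 0.08333;  σ√T = 0.1472
ln(S/K) + (r + σ²/2)T = ln(213/217) + (0.038 + 0.51²/2)·0.08333 = -0.0186 + 0.0140 = -0.0046
d₁ = -0.0046 / 0.1472 = -0.0313 ≈ -0.03
d₂ = d₁ − σ√T = -0.0313 − 0.1472 = -0.1785 ≈ -0.18
exp(−rT) = exp(−0.038·0.08333) = 0.9968
N(−d₂) = N(0.18) = 0.5714;  N(−d₁) = N(0.03) = 0.5120
P = 217·0.9968·0.5714 − 213·0.5120 = 123.5970 − 109.0560 = 14.5410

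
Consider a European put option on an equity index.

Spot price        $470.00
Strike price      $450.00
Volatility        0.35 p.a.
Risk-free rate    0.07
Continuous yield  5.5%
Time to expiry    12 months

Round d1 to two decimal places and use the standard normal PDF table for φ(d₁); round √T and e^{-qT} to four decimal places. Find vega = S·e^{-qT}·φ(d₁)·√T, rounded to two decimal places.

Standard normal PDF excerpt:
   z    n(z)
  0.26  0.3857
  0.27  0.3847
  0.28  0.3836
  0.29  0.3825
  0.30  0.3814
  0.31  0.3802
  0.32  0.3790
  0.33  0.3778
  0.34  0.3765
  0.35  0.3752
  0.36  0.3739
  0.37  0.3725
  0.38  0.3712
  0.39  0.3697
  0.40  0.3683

167.49

σ√T = 0.35 × 1.0000 = 0.3500
d₁ = [ln(470/450) + (0.07 − 0.055 + 0.35²/2)·1] / 0.3500 = [0.0435 + 0.0762] / 0.3500 = 0.3421 → 0.34
√T = √1 = 1.0000
φ(d₁) = φ(0.34) = 0.3765
exp(−qT) = exp(−0.055·1) = 0.9465
vega = S·exp(−qT)·φ(d₁)·√T = 470·0.9465·0.3765·1.0000 = 167.4879
(Vega is the same for a European call and put with the same parameters.)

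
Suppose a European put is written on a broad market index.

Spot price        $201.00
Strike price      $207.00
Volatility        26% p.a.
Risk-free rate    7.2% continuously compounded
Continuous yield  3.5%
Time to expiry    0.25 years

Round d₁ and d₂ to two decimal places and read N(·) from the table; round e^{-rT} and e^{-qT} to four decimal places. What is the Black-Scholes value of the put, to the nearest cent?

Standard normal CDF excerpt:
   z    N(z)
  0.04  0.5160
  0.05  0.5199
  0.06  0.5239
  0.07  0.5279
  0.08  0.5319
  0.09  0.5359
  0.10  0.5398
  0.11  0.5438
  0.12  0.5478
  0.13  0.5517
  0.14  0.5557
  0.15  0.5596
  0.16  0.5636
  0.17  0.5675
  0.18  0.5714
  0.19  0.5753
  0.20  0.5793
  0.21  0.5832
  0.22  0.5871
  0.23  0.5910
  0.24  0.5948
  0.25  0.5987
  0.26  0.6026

T = 0.25;  σ√T = 0.1300
d₁ = [ln(201/207) + (0.072 − 0.035 + ½·0.26²)·0.25] / (σ√T) = (-0.0294 + 0.0177) / 0.1300 = -0.0901 which rounds to -0.09
d₂ = -0.0901 − 0.1300 = -0.2201 which rounds to -0.22
e^(−qT) = e^(−0.035·0.25) = 0.9913;  e^(−rT) = e^(−0.072·0.25) = 0.9822
N(−d₂) = N(0.22) = 0.5871;  N(−d₁) = N(0.09) = 0.5359
P = 207·0.9822·0.5871 − 201·0.9913·0.5359 = 119.3665 − 106.7788 = 12.5877

$12.59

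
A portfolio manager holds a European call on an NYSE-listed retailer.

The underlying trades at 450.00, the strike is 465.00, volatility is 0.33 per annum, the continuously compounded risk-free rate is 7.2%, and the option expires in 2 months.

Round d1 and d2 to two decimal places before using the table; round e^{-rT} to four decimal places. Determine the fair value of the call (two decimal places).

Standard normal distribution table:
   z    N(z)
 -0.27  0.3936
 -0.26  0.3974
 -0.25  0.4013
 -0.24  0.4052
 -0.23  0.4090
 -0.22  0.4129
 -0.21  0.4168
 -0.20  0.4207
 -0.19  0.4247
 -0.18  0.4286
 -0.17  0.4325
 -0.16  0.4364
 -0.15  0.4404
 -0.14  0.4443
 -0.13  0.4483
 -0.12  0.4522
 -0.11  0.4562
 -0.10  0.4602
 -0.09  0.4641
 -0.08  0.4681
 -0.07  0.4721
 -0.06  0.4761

σ√T = 0.33 × 0.4082 = 0.1347
d₁ = [ln(450/465) + (0.072 + ½·0.33²)·0.1667] / (σ√T) = (-0.0328 + 0.0211) / 0.1347 = -0.0870 ≈ -0.09
d₂ = -0.0870 − 0.1347 = -0.2217 ≈ -0.22
e^(−rT) = e^(−0.072·0.1667) = 0.9881
C = 450·N(-0.09) − 465·0.9881·N(-0.22) = 450·0.4641 − 465·0.9881·0.4129 = 208.8450 − 189.7137 = 19.1313

19.13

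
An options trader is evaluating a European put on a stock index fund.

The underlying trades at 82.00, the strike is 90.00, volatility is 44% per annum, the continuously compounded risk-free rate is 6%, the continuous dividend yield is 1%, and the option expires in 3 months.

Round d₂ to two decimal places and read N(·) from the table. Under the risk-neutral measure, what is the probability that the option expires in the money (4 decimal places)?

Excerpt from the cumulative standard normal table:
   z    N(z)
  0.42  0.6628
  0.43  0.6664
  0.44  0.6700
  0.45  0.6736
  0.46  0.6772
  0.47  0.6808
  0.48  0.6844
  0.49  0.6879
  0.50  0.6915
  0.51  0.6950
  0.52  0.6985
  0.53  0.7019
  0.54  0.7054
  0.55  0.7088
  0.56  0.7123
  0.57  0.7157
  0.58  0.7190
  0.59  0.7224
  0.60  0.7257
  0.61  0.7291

T = 0.25;  σ√T = 0.2200
d₁ = [ln(82/90) + (0.06 − 0.01 + ½·0.44²)·0.25] / (σ√T) = (-0.0931 + 0.0367) / 0.2200 = -0.2563 which rounds to -0.26
d₂ = -0.2563 − 0.2200 = -0.4763 which rounds to -0.48
Risk-neutral Pr[S_T < K] = N(−d₂) = N(0.48) = 0.6844

0.6844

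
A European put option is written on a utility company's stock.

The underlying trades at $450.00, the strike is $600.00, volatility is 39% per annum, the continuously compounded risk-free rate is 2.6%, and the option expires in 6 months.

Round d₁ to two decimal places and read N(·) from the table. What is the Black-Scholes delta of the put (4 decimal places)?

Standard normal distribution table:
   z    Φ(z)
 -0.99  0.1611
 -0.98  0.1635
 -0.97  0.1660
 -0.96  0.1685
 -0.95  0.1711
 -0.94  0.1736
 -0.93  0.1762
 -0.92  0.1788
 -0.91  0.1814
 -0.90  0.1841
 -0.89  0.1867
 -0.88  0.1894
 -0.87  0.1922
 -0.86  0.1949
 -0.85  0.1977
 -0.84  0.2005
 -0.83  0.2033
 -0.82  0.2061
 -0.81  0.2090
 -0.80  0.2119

T = 0.5;  σ√T = 0.2758
d₁ = [ln(450/600) + (0.026 + 0.39²/2)·0.5] / 0.2758 = [-0.2877 + 0.0510] / 0.2758 = -0.8582 which rounds to -0.86
N(d₁) = N(-0.86) = 0.1949
Δ_put = N(d₁) − 1 = 0.1949 − 1 = -0.8051

-0.8051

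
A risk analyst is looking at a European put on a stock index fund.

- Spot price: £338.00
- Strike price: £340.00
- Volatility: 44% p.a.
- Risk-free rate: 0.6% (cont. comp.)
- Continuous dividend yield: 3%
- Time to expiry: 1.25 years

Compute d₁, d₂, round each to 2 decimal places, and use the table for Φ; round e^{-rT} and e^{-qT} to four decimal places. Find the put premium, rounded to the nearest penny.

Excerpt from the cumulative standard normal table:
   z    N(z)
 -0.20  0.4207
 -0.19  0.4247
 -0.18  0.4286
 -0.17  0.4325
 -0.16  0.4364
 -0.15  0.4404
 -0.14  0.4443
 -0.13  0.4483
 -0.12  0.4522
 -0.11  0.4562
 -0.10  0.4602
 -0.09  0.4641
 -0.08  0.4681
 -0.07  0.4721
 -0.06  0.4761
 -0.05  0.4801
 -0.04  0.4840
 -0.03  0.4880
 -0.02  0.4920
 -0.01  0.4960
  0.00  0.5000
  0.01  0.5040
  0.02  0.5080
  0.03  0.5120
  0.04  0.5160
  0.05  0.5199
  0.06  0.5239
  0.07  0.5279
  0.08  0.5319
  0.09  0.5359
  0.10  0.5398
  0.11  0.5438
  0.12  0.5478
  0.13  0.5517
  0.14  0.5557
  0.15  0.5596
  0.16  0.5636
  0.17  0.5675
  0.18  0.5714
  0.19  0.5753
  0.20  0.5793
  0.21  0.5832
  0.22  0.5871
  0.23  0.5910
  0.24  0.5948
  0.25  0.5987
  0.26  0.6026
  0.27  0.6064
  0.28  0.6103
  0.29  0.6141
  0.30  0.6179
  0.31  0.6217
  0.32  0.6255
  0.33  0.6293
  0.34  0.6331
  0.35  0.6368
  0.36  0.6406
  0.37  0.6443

σ√T = 0.44 × 1.1180 = 0.4919
d₁ = [ln(338/340) + (0.006 − 0.03 + 0.44²/2)·1.25] / 0.4919 = [-0.0059 + 0.0910] / 0.4919 = 0.1730 → 0.17
d₂ = d₁ − σ√T = 0.1730 − 0.4919 = -0.3189 → -0.32
e^(−qT) = e^(−0.03·1.25) = 0.9632;  e^(−rT) = e^(−0.006·1.25) = 0.9925
N(−d₂) = N(0.32) = 0.6255;  N(−d₁) = N(-0.17) = 0.4325
P = 340·0.9925·0.6255 − 338·0.9632·0.4325 = 211.0750 − 140.8054 = 70.2696

£70.27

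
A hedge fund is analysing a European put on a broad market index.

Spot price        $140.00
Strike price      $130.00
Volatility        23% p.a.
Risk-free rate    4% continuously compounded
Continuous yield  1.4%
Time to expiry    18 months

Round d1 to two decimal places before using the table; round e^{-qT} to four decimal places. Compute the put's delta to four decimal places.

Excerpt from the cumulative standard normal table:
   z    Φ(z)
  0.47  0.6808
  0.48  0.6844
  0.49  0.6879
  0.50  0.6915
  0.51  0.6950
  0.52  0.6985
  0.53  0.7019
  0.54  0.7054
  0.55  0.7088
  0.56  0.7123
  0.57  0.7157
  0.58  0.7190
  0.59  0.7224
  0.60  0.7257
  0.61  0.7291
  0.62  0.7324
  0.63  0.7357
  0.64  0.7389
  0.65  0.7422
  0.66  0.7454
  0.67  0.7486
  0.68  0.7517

σ√T = 0.23 × 1.2247 = 0.2817
ln(S/K) + (r − q + σ²/2)T = ln(140/130) + (0.04 − 0.014 + 0.23²/2)·1.5 = 0.0741 + 0.0787 = 0.1528
d₁ = 0.1528 / 0.2817 = 0.5424 which rounds to 0.54
N(d₁) = N(0.54) = 0.7054
Δ_put = exp(−qT)·(N(d₁) − 1) = 0.9792·(0.7054 − 1) = -0.2885

-0.2885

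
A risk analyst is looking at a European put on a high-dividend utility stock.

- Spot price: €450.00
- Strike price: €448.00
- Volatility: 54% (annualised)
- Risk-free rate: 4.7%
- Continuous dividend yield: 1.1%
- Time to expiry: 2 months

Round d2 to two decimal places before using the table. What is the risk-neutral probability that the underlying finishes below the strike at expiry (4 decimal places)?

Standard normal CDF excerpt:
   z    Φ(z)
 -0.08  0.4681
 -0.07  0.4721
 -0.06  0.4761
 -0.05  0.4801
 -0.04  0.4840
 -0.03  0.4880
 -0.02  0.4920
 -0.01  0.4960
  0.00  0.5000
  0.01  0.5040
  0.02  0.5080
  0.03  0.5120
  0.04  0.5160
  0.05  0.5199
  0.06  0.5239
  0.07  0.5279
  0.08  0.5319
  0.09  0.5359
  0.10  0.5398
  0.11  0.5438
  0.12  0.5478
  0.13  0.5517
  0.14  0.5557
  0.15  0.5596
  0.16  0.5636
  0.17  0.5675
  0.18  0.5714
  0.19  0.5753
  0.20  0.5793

σ√T = 0.54·√0.1667 = 0.2205
d₁ = [ln(450/448) + (0.047 − 0.011 + 0.54²/2)·0.1667] / 0.2205 = [0.0045 + 0.0303] / 0.2205 = 0.1576 ⇒ 0.16
d₂ = d₁ − σ√T = 0.1576 − 0.2205 = -0.0628 ⇒ -0.06
Pr(exercise) under Q = N(−d₂) = N(0.06) = 0.5239

0.5239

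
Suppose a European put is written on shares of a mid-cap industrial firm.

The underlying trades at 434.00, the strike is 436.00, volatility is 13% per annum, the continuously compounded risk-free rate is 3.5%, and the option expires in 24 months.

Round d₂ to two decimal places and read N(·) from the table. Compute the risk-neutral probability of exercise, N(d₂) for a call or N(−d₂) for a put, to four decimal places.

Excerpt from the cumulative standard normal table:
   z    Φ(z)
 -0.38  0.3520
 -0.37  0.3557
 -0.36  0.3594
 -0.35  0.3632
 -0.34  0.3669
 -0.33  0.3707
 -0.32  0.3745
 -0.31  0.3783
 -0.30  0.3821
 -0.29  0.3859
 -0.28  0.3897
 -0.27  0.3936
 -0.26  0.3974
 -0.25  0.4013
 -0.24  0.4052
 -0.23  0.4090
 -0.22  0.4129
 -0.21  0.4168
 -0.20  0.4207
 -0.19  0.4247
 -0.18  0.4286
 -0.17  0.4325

σ√T = 0.13 × 1.4142 = 0.1838
d₁ = [ln(434/436) + (0.035 + ½·0.13²)·2] / (σ√T) = (-0.0046 + 0.0869) / 0.1838 = 0.4477 → 0.45
d₂ = 0.4477 − 0.1838 = 0.2638 → 0.26
Pr(exercise) under Q = N(−d₂) = N(-0.26) = 0.3974

0.3974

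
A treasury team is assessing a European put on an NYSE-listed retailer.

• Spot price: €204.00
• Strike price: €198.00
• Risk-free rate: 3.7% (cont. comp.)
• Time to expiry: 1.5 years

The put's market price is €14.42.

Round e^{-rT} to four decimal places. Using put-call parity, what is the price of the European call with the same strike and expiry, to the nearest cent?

€31.11

e^(−rT) = e^(−0.037·1.5) = 0.9460
Put-call parity: C − P = S − K·e^(−rT) = 204 − 198·0.9460 = 204 − 187.3080 = 16.6920
C = P + (C − P) = 14.42 + (16.6920) = 31.1120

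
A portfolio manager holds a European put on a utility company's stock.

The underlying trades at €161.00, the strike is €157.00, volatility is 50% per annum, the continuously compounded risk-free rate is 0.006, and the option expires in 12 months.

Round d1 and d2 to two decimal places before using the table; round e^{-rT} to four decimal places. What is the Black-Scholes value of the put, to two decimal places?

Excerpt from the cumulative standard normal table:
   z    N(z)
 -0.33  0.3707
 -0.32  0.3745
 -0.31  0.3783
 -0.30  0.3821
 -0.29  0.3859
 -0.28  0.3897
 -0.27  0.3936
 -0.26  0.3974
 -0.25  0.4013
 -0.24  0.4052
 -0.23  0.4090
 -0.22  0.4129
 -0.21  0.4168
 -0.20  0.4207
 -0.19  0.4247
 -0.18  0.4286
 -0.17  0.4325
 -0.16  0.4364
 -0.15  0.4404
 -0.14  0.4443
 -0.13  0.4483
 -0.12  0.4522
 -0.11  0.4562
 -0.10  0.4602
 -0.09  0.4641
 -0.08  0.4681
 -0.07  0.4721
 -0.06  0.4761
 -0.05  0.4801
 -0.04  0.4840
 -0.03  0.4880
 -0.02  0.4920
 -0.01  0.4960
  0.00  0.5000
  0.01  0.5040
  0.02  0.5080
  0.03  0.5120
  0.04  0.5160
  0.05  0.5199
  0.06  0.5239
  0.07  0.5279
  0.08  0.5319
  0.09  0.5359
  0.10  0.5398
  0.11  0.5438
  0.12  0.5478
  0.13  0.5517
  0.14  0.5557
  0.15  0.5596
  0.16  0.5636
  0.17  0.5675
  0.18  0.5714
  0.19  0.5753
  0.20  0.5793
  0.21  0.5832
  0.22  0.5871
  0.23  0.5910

€28.87

T = 1;  σ√T = 0.5000
ln(S/K) + (r + σ²/2)T = ln(161/157) + (0.006 + 0.5²/2)·1 = 0.0252 + 0.1310 = 0.1562
d₁ = 0.1562 / 0.5000 = 0.3123 which rounds to 0.31
d₂ = d₁ − σ√T = 0.3123 − 0.5000 = -0.1877 which rounds to -0.19
exp(−rT) = exp(−0.006·1) = 0.9940
N(−d₂) = N(0.19) = 0.5753;  N(−d₁) = N(-0.31) = 0.3783
P = 157·0.9940·0.5753 − 161·0.3783 = 89.7802 − 60.9063 = 28.8739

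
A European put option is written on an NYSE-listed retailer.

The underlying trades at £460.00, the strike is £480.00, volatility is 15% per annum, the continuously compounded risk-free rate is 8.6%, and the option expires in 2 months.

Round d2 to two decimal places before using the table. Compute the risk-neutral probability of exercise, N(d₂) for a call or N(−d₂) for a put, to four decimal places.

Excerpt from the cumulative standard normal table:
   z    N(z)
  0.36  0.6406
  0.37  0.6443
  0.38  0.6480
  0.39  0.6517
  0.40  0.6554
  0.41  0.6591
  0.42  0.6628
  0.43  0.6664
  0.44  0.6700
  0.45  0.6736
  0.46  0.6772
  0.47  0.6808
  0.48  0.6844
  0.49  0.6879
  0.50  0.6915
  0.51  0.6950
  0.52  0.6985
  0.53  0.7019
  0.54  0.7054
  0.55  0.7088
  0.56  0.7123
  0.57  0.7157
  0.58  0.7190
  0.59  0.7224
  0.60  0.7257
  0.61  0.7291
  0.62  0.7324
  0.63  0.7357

σ√T = 0.15·√0.1667 = 0.0612
d₁ = [ln(460/480) + (0.086 + ½·0.15²)·0.1667] / (σ√T) = (-0.0426 + 0.0162) / 0.0612 = -0.4303 → -0.43
d₂ = -0.4303 − 0.0612 = -0.4916 → -0.49
Risk-neutral Pr[S_T < K] = N(−d₂) = N(0.49) = 0.6879

0.6879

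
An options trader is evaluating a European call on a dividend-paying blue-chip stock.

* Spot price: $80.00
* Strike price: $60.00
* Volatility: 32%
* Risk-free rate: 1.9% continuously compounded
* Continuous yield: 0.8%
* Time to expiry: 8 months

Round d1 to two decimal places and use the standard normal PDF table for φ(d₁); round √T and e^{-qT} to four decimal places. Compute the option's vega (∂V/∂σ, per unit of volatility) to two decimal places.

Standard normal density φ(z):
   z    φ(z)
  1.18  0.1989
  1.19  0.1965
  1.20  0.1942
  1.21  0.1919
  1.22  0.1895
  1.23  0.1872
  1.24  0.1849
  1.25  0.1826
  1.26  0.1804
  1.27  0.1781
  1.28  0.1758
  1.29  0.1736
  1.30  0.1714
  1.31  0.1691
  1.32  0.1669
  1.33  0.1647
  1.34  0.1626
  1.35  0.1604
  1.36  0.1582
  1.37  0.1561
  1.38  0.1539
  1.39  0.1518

11.72

σ√T = 0.32·√0.6667 = 0.2613
ln(S/K) + (r − q + σ²/2)T = ln(80/60) + (0.019 − 0.008 + 0.32²/2)·0.6667 = 0.2877 + 0.0415 = 0.3291
d₁ = 0.3291 / 0.2613 = 1.2598 ≈ 1.26
√T = √0.6667 = 0.8165
φ(d₁) = φ(1.26) = 0.1804
exp(−qT) = exp(−0.008·0.6667) = 0.9947
vega = S·exp(−qT)·φ(d₁)·√T = 80·0.9947·0.1804·0.8165 = 11.7213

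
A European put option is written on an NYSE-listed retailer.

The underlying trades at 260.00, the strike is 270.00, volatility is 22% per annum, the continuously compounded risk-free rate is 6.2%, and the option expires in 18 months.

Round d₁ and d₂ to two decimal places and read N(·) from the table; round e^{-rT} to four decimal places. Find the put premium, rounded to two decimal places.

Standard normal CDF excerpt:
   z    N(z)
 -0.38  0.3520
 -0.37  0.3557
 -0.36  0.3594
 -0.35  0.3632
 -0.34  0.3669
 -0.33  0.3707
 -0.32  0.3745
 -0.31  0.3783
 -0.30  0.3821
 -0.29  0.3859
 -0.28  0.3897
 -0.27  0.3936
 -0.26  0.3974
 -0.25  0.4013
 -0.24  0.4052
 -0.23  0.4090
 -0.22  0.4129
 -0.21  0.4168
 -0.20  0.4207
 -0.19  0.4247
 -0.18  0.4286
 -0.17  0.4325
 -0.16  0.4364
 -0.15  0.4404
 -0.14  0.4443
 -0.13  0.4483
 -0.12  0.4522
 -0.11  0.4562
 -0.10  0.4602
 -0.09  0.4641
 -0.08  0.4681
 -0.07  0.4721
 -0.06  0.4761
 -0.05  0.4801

σ√T = 0.22·√1.5 = 0.2694
d₁ = [ln(260/270) + (0.062 + 0.22²/2)·1.5] / 0.2694 = [-0.0377 + 0.1293] / 0.2694 = 0.3398 which rounds to 0.34
d₂ = d₁ − σ√T = 0.3398 − 0.2694 = 0.0704 which rounds to 0.07
e^(−rT) = e^(−0.062·1.5) = 0.9112
N(−d₂) = N(-0.07) = 0.4721;  N(−d₁) = N(-0.34) = 0.3669
P = 270·0.9112·0.4721 − 260·0.3669 = 116.1479 − 95.3940 = 20.7539

20.75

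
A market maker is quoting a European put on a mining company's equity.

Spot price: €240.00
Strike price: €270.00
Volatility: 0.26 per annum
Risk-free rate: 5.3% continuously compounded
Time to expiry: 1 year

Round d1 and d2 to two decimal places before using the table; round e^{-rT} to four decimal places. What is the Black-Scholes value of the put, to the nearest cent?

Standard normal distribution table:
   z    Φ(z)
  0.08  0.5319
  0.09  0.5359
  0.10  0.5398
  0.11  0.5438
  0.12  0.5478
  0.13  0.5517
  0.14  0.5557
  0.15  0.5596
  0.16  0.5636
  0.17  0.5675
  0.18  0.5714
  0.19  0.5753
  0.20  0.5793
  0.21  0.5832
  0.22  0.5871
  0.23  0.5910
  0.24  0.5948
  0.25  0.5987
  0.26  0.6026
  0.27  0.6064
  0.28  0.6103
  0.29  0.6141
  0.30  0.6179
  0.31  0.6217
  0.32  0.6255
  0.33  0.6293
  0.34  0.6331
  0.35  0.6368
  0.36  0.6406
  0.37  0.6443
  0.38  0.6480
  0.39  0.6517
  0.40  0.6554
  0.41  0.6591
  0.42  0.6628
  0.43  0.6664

€34.46

σ√T = 0.26 × 1.0000 = 0.2600
d₁ = [ln(240/270) + (0.053 + 0.26²/2)·1] / 0.2600 = [-0.1178 + 0.0868] / 0.2600 = -0.1192 → -0.12
d₂ = d₁ − σ√T = -0.1192 − 0.2600 = -0.3792 → -0.38
e^(−rT) = e^(−0.053·1) = 0.9484
N(−d₂) = N(0.38) = 0.6480;  N(−d₁) = N(0.12) = 0.5478
P = 270·0.9484·0.6480 − 240·0.5478 = 165.9321 − 131.4720 = 34.4601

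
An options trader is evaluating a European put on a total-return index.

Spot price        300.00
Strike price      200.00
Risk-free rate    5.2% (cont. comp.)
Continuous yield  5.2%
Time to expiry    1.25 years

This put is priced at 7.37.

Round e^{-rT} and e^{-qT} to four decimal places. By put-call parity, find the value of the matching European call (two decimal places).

101.08

exp(−qT) = exp(−0.052·1.25) = 0.9371;  exp(−rT) = exp(−0.052·1.25) = 0.9371
Put-call parity: C − P = S·e^(−qT) − K·e^(−rT) = 300·0.9371 − 200·0.9371 = 281.1300 − 187.4200 = 93.7100
C = P + (C − P) = 7.37 + (93.7100) = 101.0800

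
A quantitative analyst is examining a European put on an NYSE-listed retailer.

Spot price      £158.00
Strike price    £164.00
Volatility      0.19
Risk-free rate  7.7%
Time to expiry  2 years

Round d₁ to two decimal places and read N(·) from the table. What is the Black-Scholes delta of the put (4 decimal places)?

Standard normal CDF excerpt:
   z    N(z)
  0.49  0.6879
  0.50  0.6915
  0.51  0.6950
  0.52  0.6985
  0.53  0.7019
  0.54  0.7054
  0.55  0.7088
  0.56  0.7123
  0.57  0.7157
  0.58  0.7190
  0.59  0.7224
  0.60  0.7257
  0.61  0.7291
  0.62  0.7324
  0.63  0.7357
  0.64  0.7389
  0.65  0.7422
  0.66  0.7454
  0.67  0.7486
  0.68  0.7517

T = 2;  σ√T = 0.2687
d₁ = [ln(158/164) + (0.077 + 0.19²/2)·2] / 0.2687 = [-0.0373 + 0.1901] / 0.2687 = 0.5688 → 0.57
N(d₁) = N(0.57) = 0.7157
Δ_put = N(d₁) − 1 = 0.7157 − 1 = -0.2843

-0.2843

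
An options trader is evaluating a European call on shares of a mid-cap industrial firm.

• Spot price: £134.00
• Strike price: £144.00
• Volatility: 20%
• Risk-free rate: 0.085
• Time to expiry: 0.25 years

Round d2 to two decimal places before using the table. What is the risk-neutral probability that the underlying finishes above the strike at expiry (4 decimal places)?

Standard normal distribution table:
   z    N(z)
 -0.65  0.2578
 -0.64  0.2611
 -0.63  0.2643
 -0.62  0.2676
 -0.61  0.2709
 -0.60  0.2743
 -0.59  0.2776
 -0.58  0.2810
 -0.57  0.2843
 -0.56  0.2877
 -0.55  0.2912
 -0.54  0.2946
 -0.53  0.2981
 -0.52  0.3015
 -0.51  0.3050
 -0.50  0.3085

σ√T = 0.2·√0.25 = 0.1000
ln(S/K) + (r + σ²/2)T = ln(134/144) + (0.085 + 0.2²/2)·0.25 = -0.0720 + 0.0263 = -0.0457
d₁ = -0.0457 / 0.1000 = -0.4572 → -0.46
d₂ = d₁ − σ√T = -0.4572 − 0.1000 = -0.5572 → -0.56
Risk-neutral Pr[S_T > K] = N(d₂) = N(-0.56) = 0.2877

0.2877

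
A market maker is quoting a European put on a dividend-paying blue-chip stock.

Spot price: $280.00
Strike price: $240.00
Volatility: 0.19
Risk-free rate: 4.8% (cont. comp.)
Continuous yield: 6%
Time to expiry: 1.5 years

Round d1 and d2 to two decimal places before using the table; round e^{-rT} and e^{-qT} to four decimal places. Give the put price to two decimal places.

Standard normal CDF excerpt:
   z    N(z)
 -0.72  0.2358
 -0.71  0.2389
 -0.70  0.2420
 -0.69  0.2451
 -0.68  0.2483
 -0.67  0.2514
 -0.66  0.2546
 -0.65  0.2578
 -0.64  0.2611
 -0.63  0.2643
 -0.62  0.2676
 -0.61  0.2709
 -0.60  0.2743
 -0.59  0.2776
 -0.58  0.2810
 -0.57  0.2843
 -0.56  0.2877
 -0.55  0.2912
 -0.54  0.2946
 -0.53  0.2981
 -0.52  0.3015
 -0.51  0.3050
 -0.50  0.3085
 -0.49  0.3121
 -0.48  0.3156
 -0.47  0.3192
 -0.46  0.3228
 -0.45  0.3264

$9.36

T = 1.5;  σ√T = 0.2327
d₁ = [ln(280/240) + (0.048 − 0.06 + 0.19²/2)·1.5] / 0.2327 = [0.1542 + 0.0091] / 0.2327 = 0.7014 → 0.70
d₂ = d₁ − σ√T = 0.7014 − 0.2327 = 0.4687 → 0.47
e^(−qT) = e^(−0.06·1.5) = 0.9139;  e^(−rT) = e^(−0.048·1.5) = 0.9305
P = 240·0.9305·N(-0.47) − 280·0.9139·N(-0.70) = 240·0.9305·0.3192 − 280·0.9139·0.2420 = 71.2837 − 61.9259 = 9.3579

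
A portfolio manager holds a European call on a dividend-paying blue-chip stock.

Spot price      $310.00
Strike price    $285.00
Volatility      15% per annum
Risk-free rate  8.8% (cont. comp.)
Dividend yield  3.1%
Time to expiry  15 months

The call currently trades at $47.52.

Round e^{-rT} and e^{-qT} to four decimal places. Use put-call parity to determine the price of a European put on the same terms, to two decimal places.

$4.60

exp(−qT) = exp(−0.031·1.25) = 0.9620;  exp(−rT) = exp(−0.088·1.25) = 0.8958
Put-call parity: C − P = S·e^(−qT) − K·e^(−rT) = 310·0.9620 − 285·0.8958 = 298.2200 − 255.3030 = 42.9170
P = C − (C − P) = 47.52 − (42.9170) = 4.6030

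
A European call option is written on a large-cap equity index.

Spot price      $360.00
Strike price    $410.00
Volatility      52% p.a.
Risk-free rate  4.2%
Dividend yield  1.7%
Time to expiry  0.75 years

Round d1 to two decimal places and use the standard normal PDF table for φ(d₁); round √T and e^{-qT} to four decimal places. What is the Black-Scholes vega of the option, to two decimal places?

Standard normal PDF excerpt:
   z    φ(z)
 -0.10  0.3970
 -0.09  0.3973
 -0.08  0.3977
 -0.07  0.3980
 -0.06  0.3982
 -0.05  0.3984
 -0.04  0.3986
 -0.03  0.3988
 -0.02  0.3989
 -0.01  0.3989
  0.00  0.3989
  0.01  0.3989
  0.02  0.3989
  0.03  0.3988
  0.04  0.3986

σ√T = 0.52 × 0.8660 = 0.4503
d₁ = [ln(360/410) + (0.042 − 0.017 + 0.52²/2)·0.75] / 0.4503 = [-0.1301 + 0.1202] / 0.4503 = -0.0220 ⇒ -0.02
√T = √0.75 = 0.8660
φ(d₁) = φ(-0.02) = 0.3989
exp(−qT) = exp(−0.017·0.75) = 0.9873
vega = S·exp(−qT)·φ(d₁)·√T = 360·0.9873·0.3989·0.8660 = 122.7817

122.78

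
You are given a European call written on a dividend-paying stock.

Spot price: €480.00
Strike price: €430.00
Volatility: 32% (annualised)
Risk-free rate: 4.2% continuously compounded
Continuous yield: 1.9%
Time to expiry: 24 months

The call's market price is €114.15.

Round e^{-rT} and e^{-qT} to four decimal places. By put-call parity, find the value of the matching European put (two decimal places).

€47.40

e^(−qT) = e^(−0.019·2) = 0.9627;  e^(−rT) = e^(−0.042·2) = 0.9194
Put-call parity: C − P = S·e^(−qT) − K·e^(−rT) = 480·0.9627 − 430·0.9194 = 462.0960 − 395.3420 = 66.7540
P = C − (C − P) = 114.15 − (66.7540) = 47.3960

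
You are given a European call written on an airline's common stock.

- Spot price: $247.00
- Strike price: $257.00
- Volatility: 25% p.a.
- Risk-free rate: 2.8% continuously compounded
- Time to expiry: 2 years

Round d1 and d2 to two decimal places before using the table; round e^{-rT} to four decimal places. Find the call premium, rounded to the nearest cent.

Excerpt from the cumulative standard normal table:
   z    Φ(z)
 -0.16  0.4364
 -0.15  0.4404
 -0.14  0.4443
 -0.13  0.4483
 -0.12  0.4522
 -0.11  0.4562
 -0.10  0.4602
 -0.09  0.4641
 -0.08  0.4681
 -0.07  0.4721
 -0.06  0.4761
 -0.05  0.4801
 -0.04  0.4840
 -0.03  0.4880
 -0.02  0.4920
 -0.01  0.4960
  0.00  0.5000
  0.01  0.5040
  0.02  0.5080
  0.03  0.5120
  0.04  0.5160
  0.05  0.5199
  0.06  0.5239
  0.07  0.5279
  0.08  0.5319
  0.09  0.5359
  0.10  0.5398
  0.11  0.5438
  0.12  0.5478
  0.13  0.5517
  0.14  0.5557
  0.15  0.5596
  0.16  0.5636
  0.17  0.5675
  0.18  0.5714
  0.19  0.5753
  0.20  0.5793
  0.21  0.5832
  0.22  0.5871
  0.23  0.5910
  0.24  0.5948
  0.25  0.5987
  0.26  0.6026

$36.08

T = 2;  σ√T = 0.3536
d₁ = [ln(247/257) + (0.028 + 0.25²/2)·2] / 0.3536 = [-0.0397 + 0.1185] / 0.3536 = 0.2229 → 0.22
d₂ = d₁ − σ√T = 0.2229 − 0.3536 = -0.1306 → -0.13
exp(−rT) = exp(−0.028·2) = 0.9455
N(d₁) = N(0.22) = 0.5871;  N(d₂) = N(-0.13) = 0.4483
C = 247·0.5871 − 257·0.9455·0.4483 = 145.0137 − 108.9340 = 36.0797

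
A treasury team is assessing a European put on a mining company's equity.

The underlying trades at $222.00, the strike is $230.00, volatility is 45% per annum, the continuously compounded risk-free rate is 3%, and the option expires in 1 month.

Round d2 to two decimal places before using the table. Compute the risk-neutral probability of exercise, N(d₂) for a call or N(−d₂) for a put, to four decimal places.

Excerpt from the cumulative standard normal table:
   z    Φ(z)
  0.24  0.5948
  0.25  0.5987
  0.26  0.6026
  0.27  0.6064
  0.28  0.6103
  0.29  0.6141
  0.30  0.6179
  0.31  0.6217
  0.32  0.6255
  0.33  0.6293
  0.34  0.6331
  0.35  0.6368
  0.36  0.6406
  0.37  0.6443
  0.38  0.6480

T = 0.08333;  σ√T = 0.1299
d₁ = [ln(222/230) + (0.03 + 0.45²/2)·0.08333] / 0.1299 = [-0.0354 + 0.0109] / 0.1299 = -0.1883 → -0.19
d₂ = d₁ − σ√T = -0.1883 − 0.1299 = -0.3182 → -0.32
Risk-neutral Pr[S_T < K] = N(−d₂) = N(0.32) = 0.6255

0.6255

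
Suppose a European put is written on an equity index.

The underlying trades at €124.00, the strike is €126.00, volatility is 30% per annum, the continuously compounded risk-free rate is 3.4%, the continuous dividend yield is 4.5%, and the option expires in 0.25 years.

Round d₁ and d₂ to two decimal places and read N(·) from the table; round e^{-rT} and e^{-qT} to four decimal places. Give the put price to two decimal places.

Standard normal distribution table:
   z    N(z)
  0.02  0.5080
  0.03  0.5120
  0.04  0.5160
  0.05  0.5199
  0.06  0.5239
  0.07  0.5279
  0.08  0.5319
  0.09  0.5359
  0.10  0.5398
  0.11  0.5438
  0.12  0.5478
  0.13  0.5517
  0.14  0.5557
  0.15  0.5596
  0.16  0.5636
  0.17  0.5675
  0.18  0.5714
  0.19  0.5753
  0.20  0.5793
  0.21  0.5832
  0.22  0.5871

σ√T = 0.3·√0.25 = 0.1500
d₁ = [ln(124/126) + (0.034 − 0.045 + ½·0.3²)·0.25] / (σ√T) = (-0.0160 + 0.0085) / 0.1500 = -0.0500 ⇒ -0.05
d₂ = -0.0500 − 0.1500 = -0.2000 ⇒ -0.20
exp(−qT) = exp(−0.045·0.25) = 0.9888;  exp(−rT) = exp(−0.034·0.25) = 0.9915
N(−d₂) = N(0.20) = 0.5793;  N(−d₁) = N(0.05) = 0.5199
P = 126·0.9915·0.5793 − 124·0.9888·0.5199 = 72.3714 − 63.7456 = 8.6258

€8.63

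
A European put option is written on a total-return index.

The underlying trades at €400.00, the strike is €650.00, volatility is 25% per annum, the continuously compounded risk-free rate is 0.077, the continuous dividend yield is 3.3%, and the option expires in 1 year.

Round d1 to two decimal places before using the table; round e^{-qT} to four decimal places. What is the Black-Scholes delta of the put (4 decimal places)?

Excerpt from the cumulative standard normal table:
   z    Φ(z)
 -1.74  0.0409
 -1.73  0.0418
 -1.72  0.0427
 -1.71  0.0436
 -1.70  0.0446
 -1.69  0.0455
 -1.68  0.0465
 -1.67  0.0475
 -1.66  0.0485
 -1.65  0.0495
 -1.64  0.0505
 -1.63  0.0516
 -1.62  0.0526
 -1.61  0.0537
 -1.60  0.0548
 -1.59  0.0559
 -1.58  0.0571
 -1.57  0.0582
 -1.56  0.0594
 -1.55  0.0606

T = 1;  σ√T = 0.2500
d₁ = [ln(400/650) + (0.077 − 0.033 + 0.25²/2)·1] / 0.2500 = [-0.4855 + 0.0752] / 0.2500 = -1.6410 ⇒ -1.64
N(d₁) = N(-1.64) = 0.0505
Δ_put = e^(−qT)·(N(d₁) − 1) = 0.9675·(0.0505 − 1) = -0.9186

-0.9186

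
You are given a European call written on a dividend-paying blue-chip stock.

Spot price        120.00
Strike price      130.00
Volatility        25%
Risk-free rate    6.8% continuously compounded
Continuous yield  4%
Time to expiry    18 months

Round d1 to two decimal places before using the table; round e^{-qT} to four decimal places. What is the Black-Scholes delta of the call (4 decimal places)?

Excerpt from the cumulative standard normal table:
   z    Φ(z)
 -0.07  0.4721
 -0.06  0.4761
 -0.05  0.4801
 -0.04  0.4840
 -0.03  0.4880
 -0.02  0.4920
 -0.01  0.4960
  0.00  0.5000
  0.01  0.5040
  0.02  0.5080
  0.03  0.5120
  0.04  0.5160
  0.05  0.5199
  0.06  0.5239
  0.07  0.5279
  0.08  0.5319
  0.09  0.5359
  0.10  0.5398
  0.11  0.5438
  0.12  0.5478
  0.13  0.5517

0.4822

T = 1.5;  σ√T = 0.3062
d₁ = [ln(120/130) + (0.068 − 0.04 + ½·0.25²)·1.5] / (σ√T) = (-0.0800 + 0.0889) / 0.3062 = 0.0288 which rounds to 0.03
N(d₁) = N(0.03) = 0.5120
Δ_call = exp(−qT)·N(d₁) = 0.9418·0.5120 = 0.4822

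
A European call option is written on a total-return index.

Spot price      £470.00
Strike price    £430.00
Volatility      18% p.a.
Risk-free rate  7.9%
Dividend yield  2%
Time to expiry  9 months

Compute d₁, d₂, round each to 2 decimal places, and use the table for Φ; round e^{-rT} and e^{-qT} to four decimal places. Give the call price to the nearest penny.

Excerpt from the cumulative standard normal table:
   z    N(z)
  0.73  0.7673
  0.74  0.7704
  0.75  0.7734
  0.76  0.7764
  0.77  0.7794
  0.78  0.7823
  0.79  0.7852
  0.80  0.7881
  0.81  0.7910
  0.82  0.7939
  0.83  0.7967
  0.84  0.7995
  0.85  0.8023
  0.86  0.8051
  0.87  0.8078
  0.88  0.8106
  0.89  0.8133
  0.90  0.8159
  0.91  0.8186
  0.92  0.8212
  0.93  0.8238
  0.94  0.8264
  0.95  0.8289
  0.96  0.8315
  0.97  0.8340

£64.37

T = 0.75;  σ√T = 0.1559
d₁ = [ln(470/430) + (0.079 − 0.02 + ½·0.18²)·0.75] / (σ√T) = (0.0889 + 0.0564) / 0.1559 = 0.9324 ≈ 0.93
d₂ = 0.9324 − 0.1559 = 0.7765 ≈ 0.78
exp(−qT) = exp(−0.02·0.75) = 0.9851;  exp(−rT) = exp(−0.079·0.75) = 0.9425
C = 470·0.9851·N(0.93) − 430·0.9425·N(0.78) = 470·0.9851·0.8238 − 430·0.9425·0.7823 = 381.4169 − 317.0466 = 64.3703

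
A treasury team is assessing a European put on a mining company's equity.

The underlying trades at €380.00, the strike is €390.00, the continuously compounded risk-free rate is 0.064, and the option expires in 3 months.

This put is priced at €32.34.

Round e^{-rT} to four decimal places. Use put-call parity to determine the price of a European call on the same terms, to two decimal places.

e^(−rT) = e^(−0.064·0.25) = 0.9841
Put-call parity: C − P = S − K·e^(−rT) = 380 − 390·0.9841 = 380 − 383.7990 = -3.7990
C = P + (C − P) = 32.34 + (-3.7990) = 28.5410

€28.54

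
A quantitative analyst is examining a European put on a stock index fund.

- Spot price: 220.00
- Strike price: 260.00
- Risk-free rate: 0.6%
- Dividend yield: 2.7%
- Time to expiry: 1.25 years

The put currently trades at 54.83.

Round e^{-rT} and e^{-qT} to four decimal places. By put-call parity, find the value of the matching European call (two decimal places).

exp(−qT) = exp(−0.027·1.25) = 0.9668;  exp(−rT) = exp(−0.006·1.25) = 0.9925
Put-call parity: C − P = S·e^(−qT) − K·e^(−rT) = 220·0.9668 − 260·0.9925 = 212.6960 − 258.0500 = -45.3540
C = P + (C − P) = 54.83 + (-45.3540) = 9.4760

9.48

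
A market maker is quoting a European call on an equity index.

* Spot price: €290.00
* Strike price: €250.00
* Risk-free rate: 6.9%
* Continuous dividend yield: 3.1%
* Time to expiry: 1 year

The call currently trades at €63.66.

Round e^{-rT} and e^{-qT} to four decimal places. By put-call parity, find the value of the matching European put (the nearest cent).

€15.83

e^(−qT) = e^(−0.031·1) = 0.9695;  e^(−rT) = e^(−0.069·1) = 0.9333
Put-call parity: C − P = S·e^(−qT) − K·e^(−rT) = 290·0.9695 − 250·0.9333 = 281.1550 − 233.3250 = 47.8300
P = C − (C − P) = 63.66 − (47.8300) = 15.8300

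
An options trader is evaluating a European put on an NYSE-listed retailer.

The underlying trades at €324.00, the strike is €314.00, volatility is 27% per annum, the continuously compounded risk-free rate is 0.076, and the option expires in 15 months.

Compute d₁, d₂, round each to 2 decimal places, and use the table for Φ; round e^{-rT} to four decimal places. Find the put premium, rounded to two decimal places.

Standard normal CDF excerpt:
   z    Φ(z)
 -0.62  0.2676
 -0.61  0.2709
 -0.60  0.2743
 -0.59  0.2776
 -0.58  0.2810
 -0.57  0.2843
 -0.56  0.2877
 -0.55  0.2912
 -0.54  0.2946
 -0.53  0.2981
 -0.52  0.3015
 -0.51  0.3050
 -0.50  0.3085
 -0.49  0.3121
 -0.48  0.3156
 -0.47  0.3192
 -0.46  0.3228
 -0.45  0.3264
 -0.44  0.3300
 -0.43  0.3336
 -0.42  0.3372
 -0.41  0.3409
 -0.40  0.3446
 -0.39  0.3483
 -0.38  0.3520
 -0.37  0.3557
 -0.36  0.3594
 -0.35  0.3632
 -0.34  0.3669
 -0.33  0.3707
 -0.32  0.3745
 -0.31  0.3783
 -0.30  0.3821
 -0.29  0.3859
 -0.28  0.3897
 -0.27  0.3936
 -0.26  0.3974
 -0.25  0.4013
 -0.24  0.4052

€20.28

σ√T = 0.27·√1.25 = 0.3019
d₁ = [ln(324/314) + (0.076 + ½·0.27²)·1.25] / (σ√T) = (0.0314 + 0.1406) / 0.3019 = 0.5695 ⇒ 0.57
d₂ = 0.5695 − 0.3019 = 0.2676 ⇒ 0.27
e^(−rT) = e^(−0.076·1.25) = 0.9094
N(−d₂) = N(-0.27) = 0.3936;  N(−d₁) = N(-0.57) = 0.2843
P = 314·0.9094·0.3936 − 324·0.2843 = 112.3931 − 92.1132 = 20.2799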